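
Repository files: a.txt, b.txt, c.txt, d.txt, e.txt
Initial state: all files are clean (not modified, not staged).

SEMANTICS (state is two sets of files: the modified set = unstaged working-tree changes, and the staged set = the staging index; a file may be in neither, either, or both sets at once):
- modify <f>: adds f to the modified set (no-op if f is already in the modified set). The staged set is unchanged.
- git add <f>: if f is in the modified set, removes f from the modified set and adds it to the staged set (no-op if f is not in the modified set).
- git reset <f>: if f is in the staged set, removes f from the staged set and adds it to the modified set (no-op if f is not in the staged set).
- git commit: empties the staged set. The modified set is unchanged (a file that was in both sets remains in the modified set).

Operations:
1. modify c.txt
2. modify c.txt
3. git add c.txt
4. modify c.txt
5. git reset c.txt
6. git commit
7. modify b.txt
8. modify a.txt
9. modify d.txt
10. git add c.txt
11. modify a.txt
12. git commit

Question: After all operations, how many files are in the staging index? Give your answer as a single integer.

Answer: 0

Derivation:
After op 1 (modify c.txt): modified={c.txt} staged={none}
After op 2 (modify c.txt): modified={c.txt} staged={none}
After op 3 (git add c.txt): modified={none} staged={c.txt}
After op 4 (modify c.txt): modified={c.txt} staged={c.txt}
After op 5 (git reset c.txt): modified={c.txt} staged={none}
After op 6 (git commit): modified={c.txt} staged={none}
After op 7 (modify b.txt): modified={b.txt, c.txt} staged={none}
After op 8 (modify a.txt): modified={a.txt, b.txt, c.txt} staged={none}
After op 9 (modify d.txt): modified={a.txt, b.txt, c.txt, d.txt} staged={none}
After op 10 (git add c.txt): modified={a.txt, b.txt, d.txt} staged={c.txt}
After op 11 (modify a.txt): modified={a.txt, b.txt, d.txt} staged={c.txt}
After op 12 (git commit): modified={a.txt, b.txt, d.txt} staged={none}
Final staged set: {none} -> count=0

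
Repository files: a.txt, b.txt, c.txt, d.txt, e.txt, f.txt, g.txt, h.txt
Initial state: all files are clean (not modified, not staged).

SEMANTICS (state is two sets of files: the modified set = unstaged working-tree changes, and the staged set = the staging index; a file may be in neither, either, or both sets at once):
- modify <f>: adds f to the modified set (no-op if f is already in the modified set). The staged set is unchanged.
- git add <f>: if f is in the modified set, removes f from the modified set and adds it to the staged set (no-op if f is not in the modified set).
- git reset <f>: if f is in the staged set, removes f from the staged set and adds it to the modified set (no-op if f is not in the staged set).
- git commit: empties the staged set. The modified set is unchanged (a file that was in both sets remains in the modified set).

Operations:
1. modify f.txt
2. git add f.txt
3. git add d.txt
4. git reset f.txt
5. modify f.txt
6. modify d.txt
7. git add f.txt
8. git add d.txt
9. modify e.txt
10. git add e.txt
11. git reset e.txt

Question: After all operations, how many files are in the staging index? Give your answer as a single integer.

After op 1 (modify f.txt): modified={f.txt} staged={none}
After op 2 (git add f.txt): modified={none} staged={f.txt}
After op 3 (git add d.txt): modified={none} staged={f.txt}
After op 4 (git reset f.txt): modified={f.txt} staged={none}
After op 5 (modify f.txt): modified={f.txt} staged={none}
After op 6 (modify d.txt): modified={d.txt, f.txt} staged={none}
After op 7 (git add f.txt): modified={d.txt} staged={f.txt}
After op 8 (git add d.txt): modified={none} staged={d.txt, f.txt}
After op 9 (modify e.txt): modified={e.txt} staged={d.txt, f.txt}
After op 10 (git add e.txt): modified={none} staged={d.txt, e.txt, f.txt}
After op 11 (git reset e.txt): modified={e.txt} staged={d.txt, f.txt}
Final staged set: {d.txt, f.txt} -> count=2

Answer: 2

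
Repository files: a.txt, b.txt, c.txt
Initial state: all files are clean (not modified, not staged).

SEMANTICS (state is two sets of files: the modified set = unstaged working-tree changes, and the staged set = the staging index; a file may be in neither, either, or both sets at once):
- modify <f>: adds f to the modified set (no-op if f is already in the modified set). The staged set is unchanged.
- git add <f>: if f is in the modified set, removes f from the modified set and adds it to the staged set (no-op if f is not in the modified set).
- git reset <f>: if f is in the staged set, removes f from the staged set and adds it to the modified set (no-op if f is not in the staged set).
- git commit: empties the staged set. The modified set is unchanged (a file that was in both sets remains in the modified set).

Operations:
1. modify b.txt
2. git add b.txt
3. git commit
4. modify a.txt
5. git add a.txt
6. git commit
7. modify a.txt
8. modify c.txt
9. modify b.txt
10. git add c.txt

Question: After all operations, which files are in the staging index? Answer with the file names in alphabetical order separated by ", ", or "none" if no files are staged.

Answer: c.txt

Derivation:
After op 1 (modify b.txt): modified={b.txt} staged={none}
After op 2 (git add b.txt): modified={none} staged={b.txt}
After op 3 (git commit): modified={none} staged={none}
After op 4 (modify a.txt): modified={a.txt} staged={none}
After op 5 (git add a.txt): modified={none} staged={a.txt}
After op 6 (git commit): modified={none} staged={none}
After op 7 (modify a.txt): modified={a.txt} staged={none}
After op 8 (modify c.txt): modified={a.txt, c.txt} staged={none}
After op 9 (modify b.txt): modified={a.txt, b.txt, c.txt} staged={none}
After op 10 (git add c.txt): modified={a.txt, b.txt} staged={c.txt}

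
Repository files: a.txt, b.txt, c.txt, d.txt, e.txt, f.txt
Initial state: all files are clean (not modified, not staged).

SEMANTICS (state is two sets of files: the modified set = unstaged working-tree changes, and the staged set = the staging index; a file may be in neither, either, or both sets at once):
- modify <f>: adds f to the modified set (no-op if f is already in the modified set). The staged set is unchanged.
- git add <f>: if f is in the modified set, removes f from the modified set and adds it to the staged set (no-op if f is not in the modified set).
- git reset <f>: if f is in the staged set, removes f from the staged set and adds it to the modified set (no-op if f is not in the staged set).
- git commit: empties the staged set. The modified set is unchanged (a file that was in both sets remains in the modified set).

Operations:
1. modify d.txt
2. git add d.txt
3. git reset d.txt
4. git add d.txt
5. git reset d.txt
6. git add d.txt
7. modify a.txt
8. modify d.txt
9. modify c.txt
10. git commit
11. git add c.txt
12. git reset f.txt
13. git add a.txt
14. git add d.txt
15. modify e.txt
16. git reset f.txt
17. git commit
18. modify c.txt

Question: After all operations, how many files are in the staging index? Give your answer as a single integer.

Answer: 0

Derivation:
After op 1 (modify d.txt): modified={d.txt} staged={none}
After op 2 (git add d.txt): modified={none} staged={d.txt}
After op 3 (git reset d.txt): modified={d.txt} staged={none}
After op 4 (git add d.txt): modified={none} staged={d.txt}
After op 5 (git reset d.txt): modified={d.txt} staged={none}
After op 6 (git add d.txt): modified={none} staged={d.txt}
After op 7 (modify a.txt): modified={a.txt} staged={d.txt}
After op 8 (modify d.txt): modified={a.txt, d.txt} staged={d.txt}
After op 9 (modify c.txt): modified={a.txt, c.txt, d.txt} staged={d.txt}
After op 10 (git commit): modified={a.txt, c.txt, d.txt} staged={none}
After op 11 (git add c.txt): modified={a.txt, d.txt} staged={c.txt}
After op 12 (git reset f.txt): modified={a.txt, d.txt} staged={c.txt}
After op 13 (git add a.txt): modified={d.txt} staged={a.txt, c.txt}
After op 14 (git add d.txt): modified={none} staged={a.txt, c.txt, d.txt}
After op 15 (modify e.txt): modified={e.txt} staged={a.txt, c.txt, d.txt}
After op 16 (git reset f.txt): modified={e.txt} staged={a.txt, c.txt, d.txt}
After op 17 (git commit): modified={e.txt} staged={none}
After op 18 (modify c.txt): modified={c.txt, e.txt} staged={none}
Final staged set: {none} -> count=0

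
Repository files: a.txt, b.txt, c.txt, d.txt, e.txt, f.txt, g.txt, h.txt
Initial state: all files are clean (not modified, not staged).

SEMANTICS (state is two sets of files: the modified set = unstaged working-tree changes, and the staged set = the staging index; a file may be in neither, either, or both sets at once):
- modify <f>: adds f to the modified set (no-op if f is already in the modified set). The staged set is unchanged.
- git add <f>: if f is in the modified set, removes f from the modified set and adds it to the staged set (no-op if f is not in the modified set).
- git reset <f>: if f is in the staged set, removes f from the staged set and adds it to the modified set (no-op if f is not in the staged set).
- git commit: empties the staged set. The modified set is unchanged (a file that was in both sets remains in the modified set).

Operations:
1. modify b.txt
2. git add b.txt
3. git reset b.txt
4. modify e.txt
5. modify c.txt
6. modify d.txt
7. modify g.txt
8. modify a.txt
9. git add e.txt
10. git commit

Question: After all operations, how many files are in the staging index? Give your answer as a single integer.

Answer: 0

Derivation:
After op 1 (modify b.txt): modified={b.txt} staged={none}
After op 2 (git add b.txt): modified={none} staged={b.txt}
After op 3 (git reset b.txt): modified={b.txt} staged={none}
After op 4 (modify e.txt): modified={b.txt, e.txt} staged={none}
After op 5 (modify c.txt): modified={b.txt, c.txt, e.txt} staged={none}
After op 6 (modify d.txt): modified={b.txt, c.txt, d.txt, e.txt} staged={none}
After op 7 (modify g.txt): modified={b.txt, c.txt, d.txt, e.txt, g.txt} staged={none}
After op 8 (modify a.txt): modified={a.txt, b.txt, c.txt, d.txt, e.txt, g.txt} staged={none}
After op 9 (git add e.txt): modified={a.txt, b.txt, c.txt, d.txt, g.txt} staged={e.txt}
After op 10 (git commit): modified={a.txt, b.txt, c.txt, d.txt, g.txt} staged={none}
Final staged set: {none} -> count=0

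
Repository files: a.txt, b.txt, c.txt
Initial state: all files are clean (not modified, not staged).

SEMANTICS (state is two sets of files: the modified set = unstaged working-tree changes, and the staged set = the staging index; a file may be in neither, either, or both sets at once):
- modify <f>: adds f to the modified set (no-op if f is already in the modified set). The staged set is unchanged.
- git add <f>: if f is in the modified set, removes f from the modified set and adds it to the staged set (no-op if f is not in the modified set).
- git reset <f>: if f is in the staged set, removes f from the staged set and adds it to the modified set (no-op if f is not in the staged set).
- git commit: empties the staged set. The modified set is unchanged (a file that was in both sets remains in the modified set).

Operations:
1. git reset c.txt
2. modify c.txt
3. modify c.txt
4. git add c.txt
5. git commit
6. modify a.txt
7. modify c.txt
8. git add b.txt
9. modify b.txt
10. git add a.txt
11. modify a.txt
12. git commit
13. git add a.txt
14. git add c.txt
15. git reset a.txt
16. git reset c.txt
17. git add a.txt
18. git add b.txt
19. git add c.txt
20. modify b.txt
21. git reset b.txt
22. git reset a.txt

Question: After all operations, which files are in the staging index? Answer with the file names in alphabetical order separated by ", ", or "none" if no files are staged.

After op 1 (git reset c.txt): modified={none} staged={none}
After op 2 (modify c.txt): modified={c.txt} staged={none}
After op 3 (modify c.txt): modified={c.txt} staged={none}
After op 4 (git add c.txt): modified={none} staged={c.txt}
After op 5 (git commit): modified={none} staged={none}
After op 6 (modify a.txt): modified={a.txt} staged={none}
After op 7 (modify c.txt): modified={a.txt, c.txt} staged={none}
After op 8 (git add b.txt): modified={a.txt, c.txt} staged={none}
After op 9 (modify b.txt): modified={a.txt, b.txt, c.txt} staged={none}
After op 10 (git add a.txt): modified={b.txt, c.txt} staged={a.txt}
After op 11 (modify a.txt): modified={a.txt, b.txt, c.txt} staged={a.txt}
After op 12 (git commit): modified={a.txt, b.txt, c.txt} staged={none}
After op 13 (git add a.txt): modified={b.txt, c.txt} staged={a.txt}
After op 14 (git add c.txt): modified={b.txt} staged={a.txt, c.txt}
After op 15 (git reset a.txt): modified={a.txt, b.txt} staged={c.txt}
After op 16 (git reset c.txt): modified={a.txt, b.txt, c.txt} staged={none}
After op 17 (git add a.txt): modified={b.txt, c.txt} staged={a.txt}
After op 18 (git add b.txt): modified={c.txt} staged={a.txt, b.txt}
After op 19 (git add c.txt): modified={none} staged={a.txt, b.txt, c.txt}
After op 20 (modify b.txt): modified={b.txt} staged={a.txt, b.txt, c.txt}
After op 21 (git reset b.txt): modified={b.txt} staged={a.txt, c.txt}
After op 22 (git reset a.txt): modified={a.txt, b.txt} staged={c.txt}

Answer: c.txt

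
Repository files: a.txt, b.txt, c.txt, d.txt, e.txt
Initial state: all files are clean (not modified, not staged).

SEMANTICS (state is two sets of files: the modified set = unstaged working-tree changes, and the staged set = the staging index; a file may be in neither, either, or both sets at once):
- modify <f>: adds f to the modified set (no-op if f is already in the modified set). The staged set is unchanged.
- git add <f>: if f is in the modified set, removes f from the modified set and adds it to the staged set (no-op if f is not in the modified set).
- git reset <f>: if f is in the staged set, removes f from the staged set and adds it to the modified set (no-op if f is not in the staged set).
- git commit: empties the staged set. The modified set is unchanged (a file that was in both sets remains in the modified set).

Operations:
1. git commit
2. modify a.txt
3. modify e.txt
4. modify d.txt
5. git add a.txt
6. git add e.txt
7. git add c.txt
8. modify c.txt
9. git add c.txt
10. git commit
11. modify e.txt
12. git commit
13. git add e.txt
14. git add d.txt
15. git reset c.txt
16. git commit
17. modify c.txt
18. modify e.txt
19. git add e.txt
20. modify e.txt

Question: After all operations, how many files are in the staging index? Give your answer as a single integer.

Answer: 1

Derivation:
After op 1 (git commit): modified={none} staged={none}
After op 2 (modify a.txt): modified={a.txt} staged={none}
After op 3 (modify e.txt): modified={a.txt, e.txt} staged={none}
After op 4 (modify d.txt): modified={a.txt, d.txt, e.txt} staged={none}
After op 5 (git add a.txt): modified={d.txt, e.txt} staged={a.txt}
After op 6 (git add e.txt): modified={d.txt} staged={a.txt, e.txt}
After op 7 (git add c.txt): modified={d.txt} staged={a.txt, e.txt}
After op 8 (modify c.txt): modified={c.txt, d.txt} staged={a.txt, e.txt}
After op 9 (git add c.txt): modified={d.txt} staged={a.txt, c.txt, e.txt}
After op 10 (git commit): modified={d.txt} staged={none}
After op 11 (modify e.txt): modified={d.txt, e.txt} staged={none}
After op 12 (git commit): modified={d.txt, e.txt} staged={none}
After op 13 (git add e.txt): modified={d.txt} staged={e.txt}
After op 14 (git add d.txt): modified={none} staged={d.txt, e.txt}
After op 15 (git reset c.txt): modified={none} staged={d.txt, e.txt}
After op 16 (git commit): modified={none} staged={none}
After op 17 (modify c.txt): modified={c.txt} staged={none}
After op 18 (modify e.txt): modified={c.txt, e.txt} staged={none}
After op 19 (git add e.txt): modified={c.txt} staged={e.txt}
After op 20 (modify e.txt): modified={c.txt, e.txt} staged={e.txt}
Final staged set: {e.txt} -> count=1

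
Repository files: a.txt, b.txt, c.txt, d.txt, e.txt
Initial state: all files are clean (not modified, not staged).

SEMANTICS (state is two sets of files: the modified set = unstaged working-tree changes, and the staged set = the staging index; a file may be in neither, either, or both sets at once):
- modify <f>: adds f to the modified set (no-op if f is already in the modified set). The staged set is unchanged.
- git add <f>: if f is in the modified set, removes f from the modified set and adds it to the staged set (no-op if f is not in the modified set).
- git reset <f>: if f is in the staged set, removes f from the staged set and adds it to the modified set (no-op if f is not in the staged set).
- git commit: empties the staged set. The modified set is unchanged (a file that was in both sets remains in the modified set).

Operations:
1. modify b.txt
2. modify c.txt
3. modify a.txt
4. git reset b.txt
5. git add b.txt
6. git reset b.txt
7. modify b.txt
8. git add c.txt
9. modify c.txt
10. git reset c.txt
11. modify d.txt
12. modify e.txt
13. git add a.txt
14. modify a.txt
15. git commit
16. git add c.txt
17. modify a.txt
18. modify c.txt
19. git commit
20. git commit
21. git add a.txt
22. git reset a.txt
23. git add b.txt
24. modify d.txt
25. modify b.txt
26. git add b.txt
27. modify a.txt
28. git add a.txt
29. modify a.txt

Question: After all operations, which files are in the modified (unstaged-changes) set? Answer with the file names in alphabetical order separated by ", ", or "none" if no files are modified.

Answer: a.txt, c.txt, d.txt, e.txt

Derivation:
After op 1 (modify b.txt): modified={b.txt} staged={none}
After op 2 (modify c.txt): modified={b.txt, c.txt} staged={none}
After op 3 (modify a.txt): modified={a.txt, b.txt, c.txt} staged={none}
After op 4 (git reset b.txt): modified={a.txt, b.txt, c.txt} staged={none}
After op 5 (git add b.txt): modified={a.txt, c.txt} staged={b.txt}
After op 6 (git reset b.txt): modified={a.txt, b.txt, c.txt} staged={none}
After op 7 (modify b.txt): modified={a.txt, b.txt, c.txt} staged={none}
After op 8 (git add c.txt): modified={a.txt, b.txt} staged={c.txt}
After op 9 (modify c.txt): modified={a.txt, b.txt, c.txt} staged={c.txt}
After op 10 (git reset c.txt): modified={a.txt, b.txt, c.txt} staged={none}
After op 11 (modify d.txt): modified={a.txt, b.txt, c.txt, d.txt} staged={none}
After op 12 (modify e.txt): modified={a.txt, b.txt, c.txt, d.txt, e.txt} staged={none}
After op 13 (git add a.txt): modified={b.txt, c.txt, d.txt, e.txt} staged={a.txt}
After op 14 (modify a.txt): modified={a.txt, b.txt, c.txt, d.txt, e.txt} staged={a.txt}
After op 15 (git commit): modified={a.txt, b.txt, c.txt, d.txt, e.txt} staged={none}
After op 16 (git add c.txt): modified={a.txt, b.txt, d.txt, e.txt} staged={c.txt}
After op 17 (modify a.txt): modified={a.txt, b.txt, d.txt, e.txt} staged={c.txt}
After op 18 (modify c.txt): modified={a.txt, b.txt, c.txt, d.txt, e.txt} staged={c.txt}
After op 19 (git commit): modified={a.txt, b.txt, c.txt, d.txt, e.txt} staged={none}
After op 20 (git commit): modified={a.txt, b.txt, c.txt, d.txt, e.txt} staged={none}
After op 21 (git add a.txt): modified={b.txt, c.txt, d.txt, e.txt} staged={a.txt}
After op 22 (git reset a.txt): modified={a.txt, b.txt, c.txt, d.txt, e.txt} staged={none}
After op 23 (git add b.txt): modified={a.txt, c.txt, d.txt, e.txt} staged={b.txt}
After op 24 (modify d.txt): modified={a.txt, c.txt, d.txt, e.txt} staged={b.txt}
After op 25 (modify b.txt): modified={a.txt, b.txt, c.txt, d.txt, e.txt} staged={b.txt}
After op 26 (git add b.txt): modified={a.txt, c.txt, d.txt, e.txt} staged={b.txt}
After op 27 (modify a.txt): modified={a.txt, c.txt, d.txt, e.txt} staged={b.txt}
After op 28 (git add a.txt): modified={c.txt, d.txt, e.txt} staged={a.txt, b.txt}
After op 29 (modify a.txt): modified={a.txt, c.txt, d.txt, e.txt} staged={a.txt, b.txt}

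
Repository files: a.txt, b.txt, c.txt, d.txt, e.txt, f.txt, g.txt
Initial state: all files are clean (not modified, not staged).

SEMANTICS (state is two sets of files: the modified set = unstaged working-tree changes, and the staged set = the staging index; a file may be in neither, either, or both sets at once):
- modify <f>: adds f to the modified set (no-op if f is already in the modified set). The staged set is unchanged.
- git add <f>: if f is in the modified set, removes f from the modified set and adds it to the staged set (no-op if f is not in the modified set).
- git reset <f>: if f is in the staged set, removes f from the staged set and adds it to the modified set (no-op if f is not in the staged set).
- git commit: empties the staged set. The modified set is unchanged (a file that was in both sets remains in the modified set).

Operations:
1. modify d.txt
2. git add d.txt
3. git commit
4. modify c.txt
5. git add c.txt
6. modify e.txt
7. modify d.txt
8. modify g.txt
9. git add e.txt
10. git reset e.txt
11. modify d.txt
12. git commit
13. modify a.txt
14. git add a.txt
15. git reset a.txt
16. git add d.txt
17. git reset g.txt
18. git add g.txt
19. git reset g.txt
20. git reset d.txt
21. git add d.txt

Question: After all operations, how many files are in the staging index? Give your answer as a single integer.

After op 1 (modify d.txt): modified={d.txt} staged={none}
After op 2 (git add d.txt): modified={none} staged={d.txt}
After op 3 (git commit): modified={none} staged={none}
After op 4 (modify c.txt): modified={c.txt} staged={none}
After op 5 (git add c.txt): modified={none} staged={c.txt}
After op 6 (modify e.txt): modified={e.txt} staged={c.txt}
After op 7 (modify d.txt): modified={d.txt, e.txt} staged={c.txt}
After op 8 (modify g.txt): modified={d.txt, e.txt, g.txt} staged={c.txt}
After op 9 (git add e.txt): modified={d.txt, g.txt} staged={c.txt, e.txt}
After op 10 (git reset e.txt): modified={d.txt, e.txt, g.txt} staged={c.txt}
After op 11 (modify d.txt): modified={d.txt, e.txt, g.txt} staged={c.txt}
After op 12 (git commit): modified={d.txt, e.txt, g.txt} staged={none}
After op 13 (modify a.txt): modified={a.txt, d.txt, e.txt, g.txt} staged={none}
After op 14 (git add a.txt): modified={d.txt, e.txt, g.txt} staged={a.txt}
After op 15 (git reset a.txt): modified={a.txt, d.txt, e.txt, g.txt} staged={none}
After op 16 (git add d.txt): modified={a.txt, e.txt, g.txt} staged={d.txt}
After op 17 (git reset g.txt): modified={a.txt, e.txt, g.txt} staged={d.txt}
After op 18 (git add g.txt): modified={a.txt, e.txt} staged={d.txt, g.txt}
After op 19 (git reset g.txt): modified={a.txt, e.txt, g.txt} staged={d.txt}
After op 20 (git reset d.txt): modified={a.txt, d.txt, e.txt, g.txt} staged={none}
After op 21 (git add d.txt): modified={a.txt, e.txt, g.txt} staged={d.txt}
Final staged set: {d.txt} -> count=1

Answer: 1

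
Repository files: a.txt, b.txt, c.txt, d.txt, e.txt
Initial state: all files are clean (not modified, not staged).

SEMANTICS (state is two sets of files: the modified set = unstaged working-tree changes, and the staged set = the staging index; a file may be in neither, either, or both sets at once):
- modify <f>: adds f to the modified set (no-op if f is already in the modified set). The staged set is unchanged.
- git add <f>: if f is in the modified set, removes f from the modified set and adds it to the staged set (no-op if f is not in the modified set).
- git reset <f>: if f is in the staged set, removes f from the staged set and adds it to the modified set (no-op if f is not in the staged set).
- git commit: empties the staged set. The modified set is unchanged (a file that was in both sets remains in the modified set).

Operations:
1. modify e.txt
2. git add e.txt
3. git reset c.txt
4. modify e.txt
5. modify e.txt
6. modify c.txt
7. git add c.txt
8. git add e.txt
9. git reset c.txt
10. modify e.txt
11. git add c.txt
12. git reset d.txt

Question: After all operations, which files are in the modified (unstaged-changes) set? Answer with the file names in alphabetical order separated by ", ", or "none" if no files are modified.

After op 1 (modify e.txt): modified={e.txt} staged={none}
After op 2 (git add e.txt): modified={none} staged={e.txt}
After op 3 (git reset c.txt): modified={none} staged={e.txt}
After op 4 (modify e.txt): modified={e.txt} staged={e.txt}
After op 5 (modify e.txt): modified={e.txt} staged={e.txt}
After op 6 (modify c.txt): modified={c.txt, e.txt} staged={e.txt}
After op 7 (git add c.txt): modified={e.txt} staged={c.txt, e.txt}
After op 8 (git add e.txt): modified={none} staged={c.txt, e.txt}
After op 9 (git reset c.txt): modified={c.txt} staged={e.txt}
After op 10 (modify e.txt): modified={c.txt, e.txt} staged={e.txt}
After op 11 (git add c.txt): modified={e.txt} staged={c.txt, e.txt}
After op 12 (git reset d.txt): modified={e.txt} staged={c.txt, e.txt}

Answer: e.txt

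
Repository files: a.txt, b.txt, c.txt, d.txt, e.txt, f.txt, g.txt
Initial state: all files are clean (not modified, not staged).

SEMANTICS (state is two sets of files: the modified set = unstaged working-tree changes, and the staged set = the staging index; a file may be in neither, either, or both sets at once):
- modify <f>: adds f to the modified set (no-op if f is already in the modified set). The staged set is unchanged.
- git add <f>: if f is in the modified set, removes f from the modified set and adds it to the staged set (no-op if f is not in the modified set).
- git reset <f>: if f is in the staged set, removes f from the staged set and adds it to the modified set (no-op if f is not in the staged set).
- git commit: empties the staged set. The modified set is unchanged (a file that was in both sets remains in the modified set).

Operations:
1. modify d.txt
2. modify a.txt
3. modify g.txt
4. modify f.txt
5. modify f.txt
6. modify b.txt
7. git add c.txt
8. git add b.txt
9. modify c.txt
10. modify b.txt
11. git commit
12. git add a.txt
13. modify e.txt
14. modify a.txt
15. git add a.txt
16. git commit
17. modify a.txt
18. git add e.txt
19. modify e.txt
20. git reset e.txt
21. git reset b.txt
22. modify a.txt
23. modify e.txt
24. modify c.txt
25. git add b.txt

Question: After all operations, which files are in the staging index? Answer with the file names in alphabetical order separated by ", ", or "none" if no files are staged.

After op 1 (modify d.txt): modified={d.txt} staged={none}
After op 2 (modify a.txt): modified={a.txt, d.txt} staged={none}
After op 3 (modify g.txt): modified={a.txt, d.txt, g.txt} staged={none}
After op 4 (modify f.txt): modified={a.txt, d.txt, f.txt, g.txt} staged={none}
After op 5 (modify f.txt): modified={a.txt, d.txt, f.txt, g.txt} staged={none}
After op 6 (modify b.txt): modified={a.txt, b.txt, d.txt, f.txt, g.txt} staged={none}
After op 7 (git add c.txt): modified={a.txt, b.txt, d.txt, f.txt, g.txt} staged={none}
After op 8 (git add b.txt): modified={a.txt, d.txt, f.txt, g.txt} staged={b.txt}
After op 9 (modify c.txt): modified={a.txt, c.txt, d.txt, f.txt, g.txt} staged={b.txt}
After op 10 (modify b.txt): modified={a.txt, b.txt, c.txt, d.txt, f.txt, g.txt} staged={b.txt}
After op 11 (git commit): modified={a.txt, b.txt, c.txt, d.txt, f.txt, g.txt} staged={none}
After op 12 (git add a.txt): modified={b.txt, c.txt, d.txt, f.txt, g.txt} staged={a.txt}
After op 13 (modify e.txt): modified={b.txt, c.txt, d.txt, e.txt, f.txt, g.txt} staged={a.txt}
After op 14 (modify a.txt): modified={a.txt, b.txt, c.txt, d.txt, e.txt, f.txt, g.txt} staged={a.txt}
After op 15 (git add a.txt): modified={b.txt, c.txt, d.txt, e.txt, f.txt, g.txt} staged={a.txt}
After op 16 (git commit): modified={b.txt, c.txt, d.txt, e.txt, f.txt, g.txt} staged={none}
After op 17 (modify a.txt): modified={a.txt, b.txt, c.txt, d.txt, e.txt, f.txt, g.txt} staged={none}
After op 18 (git add e.txt): modified={a.txt, b.txt, c.txt, d.txt, f.txt, g.txt} staged={e.txt}
After op 19 (modify e.txt): modified={a.txt, b.txt, c.txt, d.txt, e.txt, f.txt, g.txt} staged={e.txt}
After op 20 (git reset e.txt): modified={a.txt, b.txt, c.txt, d.txt, e.txt, f.txt, g.txt} staged={none}
After op 21 (git reset b.txt): modified={a.txt, b.txt, c.txt, d.txt, e.txt, f.txt, g.txt} staged={none}
After op 22 (modify a.txt): modified={a.txt, b.txt, c.txt, d.txt, e.txt, f.txt, g.txt} staged={none}
After op 23 (modify e.txt): modified={a.txt, b.txt, c.txt, d.txt, e.txt, f.txt, g.txt} staged={none}
After op 24 (modify c.txt): modified={a.txt, b.txt, c.txt, d.txt, e.txt, f.txt, g.txt} staged={none}
After op 25 (git add b.txt): modified={a.txt, c.txt, d.txt, e.txt, f.txt, g.txt} staged={b.txt}

Answer: b.txt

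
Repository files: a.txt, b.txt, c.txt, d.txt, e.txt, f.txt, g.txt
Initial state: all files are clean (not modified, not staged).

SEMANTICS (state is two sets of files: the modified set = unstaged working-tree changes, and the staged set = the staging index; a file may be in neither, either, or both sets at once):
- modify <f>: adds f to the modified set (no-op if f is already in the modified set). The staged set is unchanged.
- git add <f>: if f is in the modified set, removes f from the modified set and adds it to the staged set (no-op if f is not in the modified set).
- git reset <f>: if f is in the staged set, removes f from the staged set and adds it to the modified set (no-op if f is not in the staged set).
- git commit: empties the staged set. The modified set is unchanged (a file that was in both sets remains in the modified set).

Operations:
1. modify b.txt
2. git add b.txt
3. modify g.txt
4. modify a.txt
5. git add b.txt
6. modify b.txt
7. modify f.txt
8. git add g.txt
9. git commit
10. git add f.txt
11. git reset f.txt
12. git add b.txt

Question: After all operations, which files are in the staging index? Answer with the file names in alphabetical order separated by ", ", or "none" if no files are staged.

After op 1 (modify b.txt): modified={b.txt} staged={none}
After op 2 (git add b.txt): modified={none} staged={b.txt}
After op 3 (modify g.txt): modified={g.txt} staged={b.txt}
After op 4 (modify a.txt): modified={a.txt, g.txt} staged={b.txt}
After op 5 (git add b.txt): modified={a.txt, g.txt} staged={b.txt}
After op 6 (modify b.txt): modified={a.txt, b.txt, g.txt} staged={b.txt}
After op 7 (modify f.txt): modified={a.txt, b.txt, f.txt, g.txt} staged={b.txt}
After op 8 (git add g.txt): modified={a.txt, b.txt, f.txt} staged={b.txt, g.txt}
After op 9 (git commit): modified={a.txt, b.txt, f.txt} staged={none}
After op 10 (git add f.txt): modified={a.txt, b.txt} staged={f.txt}
After op 11 (git reset f.txt): modified={a.txt, b.txt, f.txt} staged={none}
After op 12 (git add b.txt): modified={a.txt, f.txt} staged={b.txt}

Answer: b.txt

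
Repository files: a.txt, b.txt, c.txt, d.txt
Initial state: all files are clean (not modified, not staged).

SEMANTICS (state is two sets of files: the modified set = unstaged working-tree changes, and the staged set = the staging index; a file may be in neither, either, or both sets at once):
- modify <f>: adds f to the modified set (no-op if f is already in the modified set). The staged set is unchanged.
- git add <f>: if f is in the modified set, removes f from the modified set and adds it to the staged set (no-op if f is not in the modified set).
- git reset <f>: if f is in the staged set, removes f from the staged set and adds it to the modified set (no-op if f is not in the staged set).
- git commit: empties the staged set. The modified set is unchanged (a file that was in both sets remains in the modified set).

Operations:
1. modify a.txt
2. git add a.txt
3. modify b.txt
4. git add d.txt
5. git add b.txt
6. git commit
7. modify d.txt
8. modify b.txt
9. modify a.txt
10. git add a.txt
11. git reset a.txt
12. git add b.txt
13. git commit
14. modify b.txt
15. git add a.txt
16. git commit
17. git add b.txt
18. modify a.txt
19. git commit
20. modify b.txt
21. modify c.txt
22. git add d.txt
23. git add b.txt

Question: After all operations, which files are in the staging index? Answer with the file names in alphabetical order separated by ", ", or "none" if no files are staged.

After op 1 (modify a.txt): modified={a.txt} staged={none}
After op 2 (git add a.txt): modified={none} staged={a.txt}
After op 3 (modify b.txt): modified={b.txt} staged={a.txt}
After op 4 (git add d.txt): modified={b.txt} staged={a.txt}
After op 5 (git add b.txt): modified={none} staged={a.txt, b.txt}
After op 6 (git commit): modified={none} staged={none}
After op 7 (modify d.txt): modified={d.txt} staged={none}
After op 8 (modify b.txt): modified={b.txt, d.txt} staged={none}
After op 9 (modify a.txt): modified={a.txt, b.txt, d.txt} staged={none}
After op 10 (git add a.txt): modified={b.txt, d.txt} staged={a.txt}
After op 11 (git reset a.txt): modified={a.txt, b.txt, d.txt} staged={none}
After op 12 (git add b.txt): modified={a.txt, d.txt} staged={b.txt}
After op 13 (git commit): modified={a.txt, d.txt} staged={none}
After op 14 (modify b.txt): modified={a.txt, b.txt, d.txt} staged={none}
After op 15 (git add a.txt): modified={b.txt, d.txt} staged={a.txt}
After op 16 (git commit): modified={b.txt, d.txt} staged={none}
After op 17 (git add b.txt): modified={d.txt} staged={b.txt}
After op 18 (modify a.txt): modified={a.txt, d.txt} staged={b.txt}
After op 19 (git commit): modified={a.txt, d.txt} staged={none}
After op 20 (modify b.txt): modified={a.txt, b.txt, d.txt} staged={none}
After op 21 (modify c.txt): modified={a.txt, b.txt, c.txt, d.txt} staged={none}
After op 22 (git add d.txt): modified={a.txt, b.txt, c.txt} staged={d.txt}
After op 23 (git add b.txt): modified={a.txt, c.txt} staged={b.txt, d.txt}

Answer: b.txt, d.txt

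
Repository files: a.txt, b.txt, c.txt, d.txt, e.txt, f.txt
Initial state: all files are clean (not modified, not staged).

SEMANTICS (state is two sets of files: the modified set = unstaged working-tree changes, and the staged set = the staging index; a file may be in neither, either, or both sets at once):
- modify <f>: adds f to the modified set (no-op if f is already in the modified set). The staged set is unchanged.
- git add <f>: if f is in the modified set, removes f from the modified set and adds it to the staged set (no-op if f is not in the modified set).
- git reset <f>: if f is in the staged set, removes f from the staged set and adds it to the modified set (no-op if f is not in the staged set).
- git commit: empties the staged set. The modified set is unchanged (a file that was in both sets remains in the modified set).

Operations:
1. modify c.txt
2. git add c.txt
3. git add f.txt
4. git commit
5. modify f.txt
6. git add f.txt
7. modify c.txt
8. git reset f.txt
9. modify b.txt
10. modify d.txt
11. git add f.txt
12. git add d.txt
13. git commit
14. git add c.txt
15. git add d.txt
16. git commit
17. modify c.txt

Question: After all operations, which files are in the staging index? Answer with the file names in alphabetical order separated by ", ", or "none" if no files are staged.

After op 1 (modify c.txt): modified={c.txt} staged={none}
After op 2 (git add c.txt): modified={none} staged={c.txt}
After op 3 (git add f.txt): modified={none} staged={c.txt}
After op 4 (git commit): modified={none} staged={none}
After op 5 (modify f.txt): modified={f.txt} staged={none}
After op 6 (git add f.txt): modified={none} staged={f.txt}
After op 7 (modify c.txt): modified={c.txt} staged={f.txt}
After op 8 (git reset f.txt): modified={c.txt, f.txt} staged={none}
After op 9 (modify b.txt): modified={b.txt, c.txt, f.txt} staged={none}
After op 10 (modify d.txt): modified={b.txt, c.txt, d.txt, f.txt} staged={none}
After op 11 (git add f.txt): modified={b.txt, c.txt, d.txt} staged={f.txt}
After op 12 (git add d.txt): modified={b.txt, c.txt} staged={d.txt, f.txt}
After op 13 (git commit): modified={b.txt, c.txt} staged={none}
After op 14 (git add c.txt): modified={b.txt} staged={c.txt}
After op 15 (git add d.txt): modified={b.txt} staged={c.txt}
After op 16 (git commit): modified={b.txt} staged={none}
After op 17 (modify c.txt): modified={b.txt, c.txt} staged={none}

Answer: none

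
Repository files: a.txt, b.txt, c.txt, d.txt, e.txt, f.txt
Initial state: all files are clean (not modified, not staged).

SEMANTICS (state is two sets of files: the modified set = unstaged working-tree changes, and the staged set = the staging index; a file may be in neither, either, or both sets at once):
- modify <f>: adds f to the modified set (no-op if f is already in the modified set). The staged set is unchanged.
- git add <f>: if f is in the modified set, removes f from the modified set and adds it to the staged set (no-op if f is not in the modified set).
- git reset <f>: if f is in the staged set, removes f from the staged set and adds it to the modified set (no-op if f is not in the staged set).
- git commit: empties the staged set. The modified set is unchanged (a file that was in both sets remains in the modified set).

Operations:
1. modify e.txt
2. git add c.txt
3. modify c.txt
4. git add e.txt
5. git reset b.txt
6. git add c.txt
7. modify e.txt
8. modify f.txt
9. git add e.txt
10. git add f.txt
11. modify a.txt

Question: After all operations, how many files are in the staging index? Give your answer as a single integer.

Answer: 3

Derivation:
After op 1 (modify e.txt): modified={e.txt} staged={none}
After op 2 (git add c.txt): modified={e.txt} staged={none}
After op 3 (modify c.txt): modified={c.txt, e.txt} staged={none}
After op 4 (git add e.txt): modified={c.txt} staged={e.txt}
After op 5 (git reset b.txt): modified={c.txt} staged={e.txt}
After op 6 (git add c.txt): modified={none} staged={c.txt, e.txt}
After op 7 (modify e.txt): modified={e.txt} staged={c.txt, e.txt}
After op 8 (modify f.txt): modified={e.txt, f.txt} staged={c.txt, e.txt}
After op 9 (git add e.txt): modified={f.txt} staged={c.txt, e.txt}
After op 10 (git add f.txt): modified={none} staged={c.txt, e.txt, f.txt}
After op 11 (modify a.txt): modified={a.txt} staged={c.txt, e.txt, f.txt}
Final staged set: {c.txt, e.txt, f.txt} -> count=3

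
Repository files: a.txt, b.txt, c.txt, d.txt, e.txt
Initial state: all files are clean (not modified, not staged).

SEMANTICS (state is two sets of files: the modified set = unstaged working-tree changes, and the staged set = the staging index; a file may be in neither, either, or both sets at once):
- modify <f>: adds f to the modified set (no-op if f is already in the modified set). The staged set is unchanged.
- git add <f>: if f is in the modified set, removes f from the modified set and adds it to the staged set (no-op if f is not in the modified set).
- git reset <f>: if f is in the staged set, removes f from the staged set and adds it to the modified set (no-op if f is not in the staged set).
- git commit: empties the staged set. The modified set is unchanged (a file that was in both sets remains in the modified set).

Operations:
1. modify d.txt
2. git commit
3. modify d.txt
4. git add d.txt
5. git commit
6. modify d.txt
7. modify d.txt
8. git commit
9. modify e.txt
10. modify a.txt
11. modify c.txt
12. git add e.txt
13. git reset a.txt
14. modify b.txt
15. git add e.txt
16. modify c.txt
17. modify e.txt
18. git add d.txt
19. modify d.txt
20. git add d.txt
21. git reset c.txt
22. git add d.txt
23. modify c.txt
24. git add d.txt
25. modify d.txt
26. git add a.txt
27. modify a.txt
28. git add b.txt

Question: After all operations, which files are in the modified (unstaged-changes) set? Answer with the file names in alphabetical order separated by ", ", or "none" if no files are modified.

After op 1 (modify d.txt): modified={d.txt} staged={none}
After op 2 (git commit): modified={d.txt} staged={none}
After op 3 (modify d.txt): modified={d.txt} staged={none}
After op 4 (git add d.txt): modified={none} staged={d.txt}
After op 5 (git commit): modified={none} staged={none}
After op 6 (modify d.txt): modified={d.txt} staged={none}
After op 7 (modify d.txt): modified={d.txt} staged={none}
After op 8 (git commit): modified={d.txt} staged={none}
After op 9 (modify e.txt): modified={d.txt, e.txt} staged={none}
After op 10 (modify a.txt): modified={a.txt, d.txt, e.txt} staged={none}
After op 11 (modify c.txt): modified={a.txt, c.txt, d.txt, e.txt} staged={none}
After op 12 (git add e.txt): modified={a.txt, c.txt, d.txt} staged={e.txt}
After op 13 (git reset a.txt): modified={a.txt, c.txt, d.txt} staged={e.txt}
After op 14 (modify b.txt): modified={a.txt, b.txt, c.txt, d.txt} staged={e.txt}
After op 15 (git add e.txt): modified={a.txt, b.txt, c.txt, d.txt} staged={e.txt}
After op 16 (modify c.txt): modified={a.txt, b.txt, c.txt, d.txt} staged={e.txt}
After op 17 (modify e.txt): modified={a.txt, b.txt, c.txt, d.txt, e.txt} staged={e.txt}
After op 18 (git add d.txt): modified={a.txt, b.txt, c.txt, e.txt} staged={d.txt, e.txt}
After op 19 (modify d.txt): modified={a.txt, b.txt, c.txt, d.txt, e.txt} staged={d.txt, e.txt}
After op 20 (git add d.txt): modified={a.txt, b.txt, c.txt, e.txt} staged={d.txt, e.txt}
After op 21 (git reset c.txt): modified={a.txt, b.txt, c.txt, e.txt} staged={d.txt, e.txt}
After op 22 (git add d.txt): modified={a.txt, b.txt, c.txt, e.txt} staged={d.txt, e.txt}
After op 23 (modify c.txt): modified={a.txt, b.txt, c.txt, e.txt} staged={d.txt, e.txt}
After op 24 (git add d.txt): modified={a.txt, b.txt, c.txt, e.txt} staged={d.txt, e.txt}
After op 25 (modify d.txt): modified={a.txt, b.txt, c.txt, d.txt, e.txt} staged={d.txt, e.txt}
After op 26 (git add a.txt): modified={b.txt, c.txt, d.txt, e.txt} staged={a.txt, d.txt, e.txt}
After op 27 (modify a.txt): modified={a.txt, b.txt, c.txt, d.txt, e.txt} staged={a.txt, d.txt, e.txt}
After op 28 (git add b.txt): modified={a.txt, c.txt, d.txt, e.txt} staged={a.txt, b.txt, d.txt, e.txt}

Answer: a.txt, c.txt, d.txt, e.txt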